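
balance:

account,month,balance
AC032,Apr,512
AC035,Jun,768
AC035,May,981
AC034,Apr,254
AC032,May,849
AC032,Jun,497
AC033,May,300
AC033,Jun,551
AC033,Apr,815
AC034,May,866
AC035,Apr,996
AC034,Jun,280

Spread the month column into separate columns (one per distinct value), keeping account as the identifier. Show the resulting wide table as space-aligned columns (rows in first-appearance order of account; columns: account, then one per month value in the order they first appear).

account  Apr  Jun  May
AC032    512  497  849
AC035    996  768  981
AC034    254  280  866
AC033    815  551  300

Columns: account plus the 3 distinct month values (Apr, Jun, May).
For example, row AC032 column Apr takes balance=512 from the long row (AC032, Apr).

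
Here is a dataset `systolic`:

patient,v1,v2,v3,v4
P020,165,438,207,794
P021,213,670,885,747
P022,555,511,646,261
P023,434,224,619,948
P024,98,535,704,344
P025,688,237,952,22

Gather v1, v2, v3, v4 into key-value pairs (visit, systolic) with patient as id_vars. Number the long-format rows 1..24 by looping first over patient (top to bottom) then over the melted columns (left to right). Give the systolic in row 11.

24 rows total (6 × 4). Row 11: index ⌊(11-1)/4⌋ = 2 into patient → P022; (11-1) mod 4 = 2 into the melted columns → v3.
So row 11 is (P022, v3, 646); systolic = 646.

646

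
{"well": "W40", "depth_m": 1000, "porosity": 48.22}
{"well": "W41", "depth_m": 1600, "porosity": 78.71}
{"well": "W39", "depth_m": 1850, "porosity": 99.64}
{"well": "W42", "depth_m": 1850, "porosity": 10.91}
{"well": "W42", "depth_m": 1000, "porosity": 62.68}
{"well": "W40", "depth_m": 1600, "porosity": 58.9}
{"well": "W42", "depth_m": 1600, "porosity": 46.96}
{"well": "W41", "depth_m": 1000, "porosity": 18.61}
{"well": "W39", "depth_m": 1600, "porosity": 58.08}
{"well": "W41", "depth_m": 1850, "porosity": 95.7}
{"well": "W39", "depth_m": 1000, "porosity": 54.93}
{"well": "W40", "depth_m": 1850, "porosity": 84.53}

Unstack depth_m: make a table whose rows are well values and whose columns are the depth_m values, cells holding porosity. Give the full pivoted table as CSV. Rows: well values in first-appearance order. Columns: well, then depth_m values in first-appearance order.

Columns: well plus the 3 distinct depth_m values (1000, 1600, 1850).
For example, row W40 column 1000 takes porosity=48.22 from the long row (W40, 1000).

well,1000,1600,1850
W40,48.22,58.9,84.53
W41,18.61,78.71,95.7
W39,54.93,58.08,99.64
W42,62.68,46.96,10.91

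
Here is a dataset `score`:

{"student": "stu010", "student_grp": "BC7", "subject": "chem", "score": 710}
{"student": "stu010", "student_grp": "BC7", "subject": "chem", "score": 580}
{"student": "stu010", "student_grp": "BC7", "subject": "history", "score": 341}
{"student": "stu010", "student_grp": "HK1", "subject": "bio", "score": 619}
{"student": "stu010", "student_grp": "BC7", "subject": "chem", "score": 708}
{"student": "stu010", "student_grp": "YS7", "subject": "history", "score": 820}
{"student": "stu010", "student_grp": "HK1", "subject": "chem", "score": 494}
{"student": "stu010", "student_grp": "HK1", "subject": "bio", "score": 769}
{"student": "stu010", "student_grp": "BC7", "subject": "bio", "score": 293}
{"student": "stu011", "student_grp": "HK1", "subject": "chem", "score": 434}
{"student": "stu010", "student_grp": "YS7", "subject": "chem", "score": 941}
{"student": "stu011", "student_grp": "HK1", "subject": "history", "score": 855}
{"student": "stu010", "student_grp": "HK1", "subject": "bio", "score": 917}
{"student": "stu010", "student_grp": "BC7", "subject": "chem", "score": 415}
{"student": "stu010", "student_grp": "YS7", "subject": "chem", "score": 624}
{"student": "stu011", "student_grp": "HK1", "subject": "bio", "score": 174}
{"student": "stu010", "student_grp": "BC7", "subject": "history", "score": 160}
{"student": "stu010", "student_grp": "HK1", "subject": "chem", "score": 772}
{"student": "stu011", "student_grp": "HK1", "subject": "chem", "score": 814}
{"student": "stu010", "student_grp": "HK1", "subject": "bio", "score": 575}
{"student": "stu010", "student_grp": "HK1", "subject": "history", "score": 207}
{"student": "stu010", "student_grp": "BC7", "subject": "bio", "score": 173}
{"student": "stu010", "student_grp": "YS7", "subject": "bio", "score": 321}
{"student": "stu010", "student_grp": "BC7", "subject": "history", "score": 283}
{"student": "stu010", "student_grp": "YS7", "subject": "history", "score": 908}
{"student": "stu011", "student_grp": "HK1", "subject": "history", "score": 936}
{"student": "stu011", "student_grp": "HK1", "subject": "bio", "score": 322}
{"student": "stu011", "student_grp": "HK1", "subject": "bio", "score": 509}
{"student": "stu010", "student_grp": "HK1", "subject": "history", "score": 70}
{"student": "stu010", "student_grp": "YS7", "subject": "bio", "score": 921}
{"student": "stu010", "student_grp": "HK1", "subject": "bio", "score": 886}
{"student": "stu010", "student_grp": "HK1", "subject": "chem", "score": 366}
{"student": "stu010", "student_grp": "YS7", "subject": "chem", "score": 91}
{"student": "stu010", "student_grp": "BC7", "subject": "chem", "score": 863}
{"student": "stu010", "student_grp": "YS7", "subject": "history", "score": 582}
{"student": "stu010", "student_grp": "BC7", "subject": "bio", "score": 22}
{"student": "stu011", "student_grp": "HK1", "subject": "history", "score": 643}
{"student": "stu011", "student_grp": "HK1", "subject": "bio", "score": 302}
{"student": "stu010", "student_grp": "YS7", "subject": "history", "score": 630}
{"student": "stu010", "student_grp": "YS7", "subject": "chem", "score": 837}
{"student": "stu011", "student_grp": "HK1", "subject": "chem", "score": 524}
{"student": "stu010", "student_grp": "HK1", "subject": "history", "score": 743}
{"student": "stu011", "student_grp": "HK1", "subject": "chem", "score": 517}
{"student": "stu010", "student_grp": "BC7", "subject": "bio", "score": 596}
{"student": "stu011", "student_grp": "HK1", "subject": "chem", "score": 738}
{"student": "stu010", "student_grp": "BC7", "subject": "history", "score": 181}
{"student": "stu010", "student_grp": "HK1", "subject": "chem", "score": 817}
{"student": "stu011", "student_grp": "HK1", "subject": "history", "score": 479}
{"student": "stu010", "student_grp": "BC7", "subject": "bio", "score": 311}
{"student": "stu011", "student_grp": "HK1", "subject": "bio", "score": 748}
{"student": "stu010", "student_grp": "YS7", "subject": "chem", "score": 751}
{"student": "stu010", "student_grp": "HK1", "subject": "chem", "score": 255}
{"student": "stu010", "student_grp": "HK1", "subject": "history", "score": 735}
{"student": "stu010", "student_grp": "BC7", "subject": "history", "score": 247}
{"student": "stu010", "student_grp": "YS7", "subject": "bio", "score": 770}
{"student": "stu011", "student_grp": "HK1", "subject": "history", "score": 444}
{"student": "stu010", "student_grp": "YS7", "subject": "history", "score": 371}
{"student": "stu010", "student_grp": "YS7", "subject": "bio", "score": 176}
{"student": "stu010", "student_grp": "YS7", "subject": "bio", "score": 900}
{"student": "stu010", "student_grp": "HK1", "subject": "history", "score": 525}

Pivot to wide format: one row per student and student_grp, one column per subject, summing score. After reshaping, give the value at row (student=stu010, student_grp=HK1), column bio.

3766

Rows with student=stu010, student_grp=HK1 and subject=bio: score values are 619, 769, 917, 575, 886.
619 + 769 + 917 + 575 + 886 = 3766.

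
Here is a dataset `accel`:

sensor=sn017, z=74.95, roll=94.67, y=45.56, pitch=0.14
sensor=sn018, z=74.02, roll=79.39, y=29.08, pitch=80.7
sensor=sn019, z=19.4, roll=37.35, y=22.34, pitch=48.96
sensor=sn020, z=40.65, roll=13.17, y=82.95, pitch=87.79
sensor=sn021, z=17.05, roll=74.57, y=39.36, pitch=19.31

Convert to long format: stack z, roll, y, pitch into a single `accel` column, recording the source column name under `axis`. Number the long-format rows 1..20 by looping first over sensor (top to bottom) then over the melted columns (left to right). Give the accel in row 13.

40.65

20 rows total (5 × 4). Row 13: index ⌊(13-1)/4⌋ = 3 into sensor → sn020; (13-1) mod 4 = 0 into the melted columns → z.
So row 13 is (sn020, z, 40.65); accel = 40.65.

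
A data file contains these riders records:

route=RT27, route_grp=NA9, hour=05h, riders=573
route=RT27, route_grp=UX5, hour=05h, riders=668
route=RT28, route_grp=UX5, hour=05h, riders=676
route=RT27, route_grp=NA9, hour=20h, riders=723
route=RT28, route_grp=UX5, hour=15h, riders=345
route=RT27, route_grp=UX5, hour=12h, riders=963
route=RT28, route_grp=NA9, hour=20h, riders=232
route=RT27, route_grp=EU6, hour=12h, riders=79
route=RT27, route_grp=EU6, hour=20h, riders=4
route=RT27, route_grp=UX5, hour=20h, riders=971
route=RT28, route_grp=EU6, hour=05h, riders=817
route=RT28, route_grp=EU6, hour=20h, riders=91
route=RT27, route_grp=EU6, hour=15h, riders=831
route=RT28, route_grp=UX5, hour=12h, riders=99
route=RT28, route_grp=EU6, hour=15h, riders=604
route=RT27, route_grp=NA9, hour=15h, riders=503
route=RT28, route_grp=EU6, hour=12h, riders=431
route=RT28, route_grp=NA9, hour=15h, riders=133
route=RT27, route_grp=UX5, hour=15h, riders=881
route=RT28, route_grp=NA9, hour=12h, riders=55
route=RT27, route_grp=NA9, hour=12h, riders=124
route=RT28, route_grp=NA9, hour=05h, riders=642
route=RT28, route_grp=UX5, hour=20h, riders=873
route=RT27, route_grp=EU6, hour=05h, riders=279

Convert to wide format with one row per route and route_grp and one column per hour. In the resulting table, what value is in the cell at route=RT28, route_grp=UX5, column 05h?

676

Wide layout: rows indexed by route and route_grp, columns are the 4 distinct hour values (05h, 20h, 15h, 12h).
Cell (route=RT28, route_grp=UX5, hour=05h) draws from the long row where route=RT28, route_grp=UX5 and hour=05h, which has riders=676.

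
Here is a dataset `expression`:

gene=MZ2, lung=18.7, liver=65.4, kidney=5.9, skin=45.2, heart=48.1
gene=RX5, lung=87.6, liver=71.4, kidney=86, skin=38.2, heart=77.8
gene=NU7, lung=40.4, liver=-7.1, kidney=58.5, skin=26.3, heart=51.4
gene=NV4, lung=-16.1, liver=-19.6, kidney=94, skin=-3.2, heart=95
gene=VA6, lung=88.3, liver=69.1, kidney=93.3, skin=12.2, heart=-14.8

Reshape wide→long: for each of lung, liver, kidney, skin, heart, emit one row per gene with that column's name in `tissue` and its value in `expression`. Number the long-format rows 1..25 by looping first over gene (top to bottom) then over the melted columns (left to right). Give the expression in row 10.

25 rows total (5 × 5). Row 10: index ⌊(10-1)/5⌋ = 1 into gene → RX5; (10-1) mod 5 = 4 into the melted columns → heart.
So row 10 is (RX5, heart, 77.8); expression = 77.8.

77.8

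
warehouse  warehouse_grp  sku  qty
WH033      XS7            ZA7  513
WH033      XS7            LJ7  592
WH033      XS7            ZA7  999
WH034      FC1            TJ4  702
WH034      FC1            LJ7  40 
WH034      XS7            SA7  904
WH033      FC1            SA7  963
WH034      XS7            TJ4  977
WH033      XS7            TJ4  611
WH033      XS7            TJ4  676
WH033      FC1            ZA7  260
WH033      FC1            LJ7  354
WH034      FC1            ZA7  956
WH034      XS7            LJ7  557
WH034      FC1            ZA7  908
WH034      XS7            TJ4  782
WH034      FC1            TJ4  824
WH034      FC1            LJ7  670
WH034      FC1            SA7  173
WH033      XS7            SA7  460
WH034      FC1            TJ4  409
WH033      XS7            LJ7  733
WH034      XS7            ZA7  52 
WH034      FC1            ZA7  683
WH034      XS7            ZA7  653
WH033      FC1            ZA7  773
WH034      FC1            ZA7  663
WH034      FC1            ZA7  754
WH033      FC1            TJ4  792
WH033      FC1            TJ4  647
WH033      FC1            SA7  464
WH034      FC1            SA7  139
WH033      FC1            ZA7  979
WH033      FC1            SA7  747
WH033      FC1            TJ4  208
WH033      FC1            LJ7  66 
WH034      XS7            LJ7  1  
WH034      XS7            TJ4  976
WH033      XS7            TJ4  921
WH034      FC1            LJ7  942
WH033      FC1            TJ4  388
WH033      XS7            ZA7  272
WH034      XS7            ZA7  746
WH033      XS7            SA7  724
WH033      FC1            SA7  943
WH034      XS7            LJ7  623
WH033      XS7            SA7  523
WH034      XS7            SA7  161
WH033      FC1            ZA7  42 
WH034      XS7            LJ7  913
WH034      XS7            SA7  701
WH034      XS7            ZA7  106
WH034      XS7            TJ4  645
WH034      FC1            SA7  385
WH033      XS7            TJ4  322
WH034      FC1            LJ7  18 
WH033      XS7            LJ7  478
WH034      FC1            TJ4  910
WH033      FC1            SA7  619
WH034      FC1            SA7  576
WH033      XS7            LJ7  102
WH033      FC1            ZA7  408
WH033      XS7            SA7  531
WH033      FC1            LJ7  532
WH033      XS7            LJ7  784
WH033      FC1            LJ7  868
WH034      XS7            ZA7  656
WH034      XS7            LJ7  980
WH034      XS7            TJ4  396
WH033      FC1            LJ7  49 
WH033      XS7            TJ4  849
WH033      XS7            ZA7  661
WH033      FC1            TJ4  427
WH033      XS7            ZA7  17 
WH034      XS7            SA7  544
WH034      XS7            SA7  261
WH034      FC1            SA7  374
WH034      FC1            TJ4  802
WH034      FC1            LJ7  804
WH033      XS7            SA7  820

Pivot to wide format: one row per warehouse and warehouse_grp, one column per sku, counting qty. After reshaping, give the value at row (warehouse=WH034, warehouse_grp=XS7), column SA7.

Rows with warehouse=WH034, warehouse_grp=XS7 and sku=SA7: qty values are 904, 161, 701, 544, 261.
5 rows match — count = 5.

5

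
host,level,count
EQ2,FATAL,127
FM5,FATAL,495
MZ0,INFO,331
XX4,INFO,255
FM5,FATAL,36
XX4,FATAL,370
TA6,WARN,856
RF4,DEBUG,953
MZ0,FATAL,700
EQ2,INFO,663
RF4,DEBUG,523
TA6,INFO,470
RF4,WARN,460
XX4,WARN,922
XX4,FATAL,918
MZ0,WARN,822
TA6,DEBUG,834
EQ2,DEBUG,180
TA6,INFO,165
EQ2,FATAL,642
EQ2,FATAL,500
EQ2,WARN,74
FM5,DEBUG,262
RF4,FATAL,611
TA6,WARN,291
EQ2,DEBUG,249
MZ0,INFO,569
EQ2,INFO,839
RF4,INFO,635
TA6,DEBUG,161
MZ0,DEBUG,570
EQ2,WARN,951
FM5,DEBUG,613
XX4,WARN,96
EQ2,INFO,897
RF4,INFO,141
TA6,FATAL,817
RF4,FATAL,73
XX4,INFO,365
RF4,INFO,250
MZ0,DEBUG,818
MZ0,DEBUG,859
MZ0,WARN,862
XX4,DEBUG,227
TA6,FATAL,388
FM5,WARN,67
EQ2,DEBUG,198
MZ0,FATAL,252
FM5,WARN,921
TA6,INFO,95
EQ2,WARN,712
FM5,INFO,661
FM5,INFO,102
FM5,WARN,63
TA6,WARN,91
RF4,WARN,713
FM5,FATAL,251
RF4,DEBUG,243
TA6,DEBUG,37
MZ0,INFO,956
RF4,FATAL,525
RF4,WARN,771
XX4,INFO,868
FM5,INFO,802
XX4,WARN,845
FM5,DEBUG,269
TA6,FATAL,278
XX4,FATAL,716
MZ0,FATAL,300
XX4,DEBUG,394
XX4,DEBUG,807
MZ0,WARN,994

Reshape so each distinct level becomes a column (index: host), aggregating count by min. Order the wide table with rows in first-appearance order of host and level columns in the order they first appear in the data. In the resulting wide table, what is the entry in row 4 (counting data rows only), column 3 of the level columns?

96

With rows in first-appearance order of host, row 4 is host=XX4. level columns in first-appearance order: FATAL, INFO, WARN, DEBUG; column 3 is WARN.
Long rows with host=XX4, level=WARN: min(922, 96, 845) = 96.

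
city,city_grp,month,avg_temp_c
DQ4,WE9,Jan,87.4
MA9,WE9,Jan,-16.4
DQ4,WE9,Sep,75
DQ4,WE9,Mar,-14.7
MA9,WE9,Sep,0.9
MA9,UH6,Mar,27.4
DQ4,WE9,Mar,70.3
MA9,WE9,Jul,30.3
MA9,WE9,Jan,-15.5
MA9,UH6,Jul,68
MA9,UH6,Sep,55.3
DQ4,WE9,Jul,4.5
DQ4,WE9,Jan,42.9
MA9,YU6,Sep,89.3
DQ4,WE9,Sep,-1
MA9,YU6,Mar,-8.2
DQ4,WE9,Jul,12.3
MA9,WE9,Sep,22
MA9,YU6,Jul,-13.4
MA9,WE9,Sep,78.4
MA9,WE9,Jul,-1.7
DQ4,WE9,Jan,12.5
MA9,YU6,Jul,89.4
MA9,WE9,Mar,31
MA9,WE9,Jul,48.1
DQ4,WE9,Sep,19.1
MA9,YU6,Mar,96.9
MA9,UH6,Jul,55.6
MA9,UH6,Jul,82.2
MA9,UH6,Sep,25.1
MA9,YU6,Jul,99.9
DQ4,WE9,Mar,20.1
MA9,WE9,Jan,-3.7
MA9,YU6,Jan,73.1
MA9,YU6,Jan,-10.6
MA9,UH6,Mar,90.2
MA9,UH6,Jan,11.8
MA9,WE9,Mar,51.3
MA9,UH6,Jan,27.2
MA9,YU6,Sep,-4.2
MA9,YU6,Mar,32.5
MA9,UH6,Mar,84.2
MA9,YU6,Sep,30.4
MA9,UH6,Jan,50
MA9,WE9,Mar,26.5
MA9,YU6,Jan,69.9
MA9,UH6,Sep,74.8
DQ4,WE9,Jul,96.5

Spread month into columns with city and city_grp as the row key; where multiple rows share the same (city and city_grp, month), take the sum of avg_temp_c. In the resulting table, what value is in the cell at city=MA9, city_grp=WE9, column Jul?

Rows with city=MA9, city_grp=WE9 and month=Jul: avg_temp_c values are 30.3, -1.7, 48.1.
30.3 + -1.7 + 48.1 = 76.7.

76.7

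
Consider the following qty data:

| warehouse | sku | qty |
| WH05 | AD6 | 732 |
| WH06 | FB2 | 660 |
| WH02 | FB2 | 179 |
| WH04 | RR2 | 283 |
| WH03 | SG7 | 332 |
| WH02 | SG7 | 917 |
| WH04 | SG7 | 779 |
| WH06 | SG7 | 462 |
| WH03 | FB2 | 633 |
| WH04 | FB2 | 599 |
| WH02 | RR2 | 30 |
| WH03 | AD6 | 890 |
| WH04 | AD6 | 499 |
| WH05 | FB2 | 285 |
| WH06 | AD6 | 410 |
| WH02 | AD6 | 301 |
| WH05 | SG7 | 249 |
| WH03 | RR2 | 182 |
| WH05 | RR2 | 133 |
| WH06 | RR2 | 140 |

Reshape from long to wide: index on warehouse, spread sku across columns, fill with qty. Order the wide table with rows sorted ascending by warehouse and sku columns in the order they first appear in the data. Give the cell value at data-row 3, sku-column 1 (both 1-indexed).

With rows sorted ascending by warehouse, row 3 is warehouse=WH04. sku columns in first-appearance order: AD6, FB2, RR2, SG7; column 1 is AD6.
Long rows with warehouse=WH04, sku=AD6: qty = 499.

499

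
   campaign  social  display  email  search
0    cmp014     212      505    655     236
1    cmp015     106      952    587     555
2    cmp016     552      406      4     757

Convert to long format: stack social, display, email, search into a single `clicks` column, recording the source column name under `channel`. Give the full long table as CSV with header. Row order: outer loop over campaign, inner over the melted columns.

Each (campaign, column) pair becomes one row: 3 × 4 = 12 rows.
For example, (cmp014, social) → clicks=212.

campaign,channel,clicks
cmp014,social,212
cmp014,display,505
cmp014,email,655
cmp014,search,236
cmp015,social,106
cmp015,display,952
cmp015,email,587
cmp015,search,555
cmp016,social,552
cmp016,display,406
cmp016,email,4
cmp016,search,757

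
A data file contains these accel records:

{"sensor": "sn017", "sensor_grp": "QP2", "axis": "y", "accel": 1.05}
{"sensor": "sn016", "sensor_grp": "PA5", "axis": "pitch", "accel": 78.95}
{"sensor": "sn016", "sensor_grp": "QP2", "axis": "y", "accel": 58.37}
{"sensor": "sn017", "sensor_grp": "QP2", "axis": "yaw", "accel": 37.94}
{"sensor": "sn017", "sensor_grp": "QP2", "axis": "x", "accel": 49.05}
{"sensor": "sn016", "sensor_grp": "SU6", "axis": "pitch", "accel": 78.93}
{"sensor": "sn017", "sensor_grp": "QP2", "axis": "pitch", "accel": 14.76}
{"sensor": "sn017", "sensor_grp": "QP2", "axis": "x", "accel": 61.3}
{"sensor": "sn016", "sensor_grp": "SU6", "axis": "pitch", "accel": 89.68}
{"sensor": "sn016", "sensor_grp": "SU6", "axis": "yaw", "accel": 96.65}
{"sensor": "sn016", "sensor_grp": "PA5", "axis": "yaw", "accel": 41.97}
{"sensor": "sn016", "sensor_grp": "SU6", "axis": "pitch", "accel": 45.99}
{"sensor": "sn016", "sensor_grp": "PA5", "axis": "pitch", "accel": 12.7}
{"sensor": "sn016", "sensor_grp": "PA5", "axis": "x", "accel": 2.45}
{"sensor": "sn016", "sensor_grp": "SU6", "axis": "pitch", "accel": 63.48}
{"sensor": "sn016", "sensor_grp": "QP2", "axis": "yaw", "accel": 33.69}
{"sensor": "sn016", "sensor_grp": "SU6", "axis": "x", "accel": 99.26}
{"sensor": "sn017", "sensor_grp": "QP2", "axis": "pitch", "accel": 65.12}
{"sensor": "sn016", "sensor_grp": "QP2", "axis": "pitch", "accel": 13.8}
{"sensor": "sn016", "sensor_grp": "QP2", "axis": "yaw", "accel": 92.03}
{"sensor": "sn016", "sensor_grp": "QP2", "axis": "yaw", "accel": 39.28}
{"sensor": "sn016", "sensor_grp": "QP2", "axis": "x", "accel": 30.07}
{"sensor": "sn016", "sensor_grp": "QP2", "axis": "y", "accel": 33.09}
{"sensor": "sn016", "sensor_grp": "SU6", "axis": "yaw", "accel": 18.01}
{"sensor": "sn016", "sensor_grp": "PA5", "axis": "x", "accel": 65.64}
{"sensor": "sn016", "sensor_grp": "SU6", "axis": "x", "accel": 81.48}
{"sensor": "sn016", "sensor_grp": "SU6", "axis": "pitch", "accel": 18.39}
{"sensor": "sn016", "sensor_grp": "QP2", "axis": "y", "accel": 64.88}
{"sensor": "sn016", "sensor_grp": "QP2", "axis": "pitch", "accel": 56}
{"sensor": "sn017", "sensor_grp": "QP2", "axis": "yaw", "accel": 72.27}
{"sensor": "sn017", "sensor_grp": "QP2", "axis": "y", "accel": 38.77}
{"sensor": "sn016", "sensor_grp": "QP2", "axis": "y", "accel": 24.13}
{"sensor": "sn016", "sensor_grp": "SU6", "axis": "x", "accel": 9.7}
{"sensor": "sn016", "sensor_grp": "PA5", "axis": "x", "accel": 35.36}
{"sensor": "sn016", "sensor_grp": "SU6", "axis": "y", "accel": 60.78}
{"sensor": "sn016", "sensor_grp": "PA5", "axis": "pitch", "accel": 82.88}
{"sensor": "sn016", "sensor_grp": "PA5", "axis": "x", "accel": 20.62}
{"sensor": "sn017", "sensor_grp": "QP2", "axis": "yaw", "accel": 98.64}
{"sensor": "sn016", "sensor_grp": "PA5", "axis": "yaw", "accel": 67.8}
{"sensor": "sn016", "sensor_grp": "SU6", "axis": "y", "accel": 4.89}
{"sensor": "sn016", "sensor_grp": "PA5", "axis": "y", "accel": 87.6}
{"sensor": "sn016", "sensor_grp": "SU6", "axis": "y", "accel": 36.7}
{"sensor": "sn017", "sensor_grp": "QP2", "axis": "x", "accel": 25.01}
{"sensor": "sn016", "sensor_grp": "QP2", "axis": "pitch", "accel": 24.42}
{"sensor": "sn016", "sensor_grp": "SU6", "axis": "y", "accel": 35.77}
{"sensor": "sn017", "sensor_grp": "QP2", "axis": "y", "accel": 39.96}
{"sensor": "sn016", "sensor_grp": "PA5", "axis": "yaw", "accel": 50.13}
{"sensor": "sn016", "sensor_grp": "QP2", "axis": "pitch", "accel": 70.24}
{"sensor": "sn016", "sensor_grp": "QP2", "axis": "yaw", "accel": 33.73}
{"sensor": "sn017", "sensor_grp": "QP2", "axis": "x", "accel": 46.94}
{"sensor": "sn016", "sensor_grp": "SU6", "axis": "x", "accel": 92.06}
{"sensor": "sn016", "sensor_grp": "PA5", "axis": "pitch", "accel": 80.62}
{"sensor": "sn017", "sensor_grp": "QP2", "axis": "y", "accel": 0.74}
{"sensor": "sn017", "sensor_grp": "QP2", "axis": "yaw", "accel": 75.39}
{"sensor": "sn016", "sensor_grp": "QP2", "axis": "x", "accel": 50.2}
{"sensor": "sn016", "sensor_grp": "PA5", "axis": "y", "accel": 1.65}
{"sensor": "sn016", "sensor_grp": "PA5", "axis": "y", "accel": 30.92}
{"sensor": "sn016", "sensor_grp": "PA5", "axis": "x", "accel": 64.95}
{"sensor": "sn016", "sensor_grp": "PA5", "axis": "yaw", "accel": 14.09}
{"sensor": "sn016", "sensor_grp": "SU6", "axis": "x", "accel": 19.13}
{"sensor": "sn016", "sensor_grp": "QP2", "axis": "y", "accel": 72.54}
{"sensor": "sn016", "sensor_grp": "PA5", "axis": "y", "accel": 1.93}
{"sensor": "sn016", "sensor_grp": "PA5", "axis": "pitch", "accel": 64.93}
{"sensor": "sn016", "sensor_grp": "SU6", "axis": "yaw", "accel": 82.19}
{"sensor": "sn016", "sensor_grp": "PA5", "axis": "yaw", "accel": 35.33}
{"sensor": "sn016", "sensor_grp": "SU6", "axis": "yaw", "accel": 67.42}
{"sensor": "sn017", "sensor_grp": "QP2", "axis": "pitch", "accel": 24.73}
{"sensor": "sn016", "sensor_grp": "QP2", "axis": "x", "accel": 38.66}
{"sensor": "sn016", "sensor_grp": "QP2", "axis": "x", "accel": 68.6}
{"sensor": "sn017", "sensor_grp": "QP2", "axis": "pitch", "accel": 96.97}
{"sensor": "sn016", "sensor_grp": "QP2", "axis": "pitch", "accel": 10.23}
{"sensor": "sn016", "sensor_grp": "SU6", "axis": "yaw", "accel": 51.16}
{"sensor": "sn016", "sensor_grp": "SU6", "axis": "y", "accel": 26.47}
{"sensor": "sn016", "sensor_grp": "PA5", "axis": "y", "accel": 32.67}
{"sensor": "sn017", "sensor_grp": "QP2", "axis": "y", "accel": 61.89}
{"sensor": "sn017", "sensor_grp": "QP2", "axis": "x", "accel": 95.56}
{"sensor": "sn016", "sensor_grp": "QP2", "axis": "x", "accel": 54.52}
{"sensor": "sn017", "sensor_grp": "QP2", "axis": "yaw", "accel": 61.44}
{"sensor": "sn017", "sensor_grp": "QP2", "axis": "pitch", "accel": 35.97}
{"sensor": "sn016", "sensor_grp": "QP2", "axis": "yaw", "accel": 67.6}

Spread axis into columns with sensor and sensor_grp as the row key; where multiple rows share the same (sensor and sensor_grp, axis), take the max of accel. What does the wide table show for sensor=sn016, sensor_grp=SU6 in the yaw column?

96.65

Rows with sensor=sn016, sensor_grp=SU6 and axis=yaw: accel values are 96.65, 18.01, 82.19, 67.42, 51.16.
max(96.65, 18.01, 82.19, 67.42, 51.16) = 96.65.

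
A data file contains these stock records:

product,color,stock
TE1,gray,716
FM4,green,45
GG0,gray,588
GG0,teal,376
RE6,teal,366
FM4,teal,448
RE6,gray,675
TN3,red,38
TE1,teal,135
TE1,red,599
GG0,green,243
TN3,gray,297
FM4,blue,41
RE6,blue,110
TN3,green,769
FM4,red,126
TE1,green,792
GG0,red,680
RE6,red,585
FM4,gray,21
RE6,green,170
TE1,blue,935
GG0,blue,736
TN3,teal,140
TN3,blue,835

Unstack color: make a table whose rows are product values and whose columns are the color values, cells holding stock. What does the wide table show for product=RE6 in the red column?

585

Wide layout: rows indexed by product, columns are the 5 distinct color values (gray, green, teal, red, blue).
Cell (product=RE6, color=red) draws from the long row where product=RE6 and color=red, which has stock=585.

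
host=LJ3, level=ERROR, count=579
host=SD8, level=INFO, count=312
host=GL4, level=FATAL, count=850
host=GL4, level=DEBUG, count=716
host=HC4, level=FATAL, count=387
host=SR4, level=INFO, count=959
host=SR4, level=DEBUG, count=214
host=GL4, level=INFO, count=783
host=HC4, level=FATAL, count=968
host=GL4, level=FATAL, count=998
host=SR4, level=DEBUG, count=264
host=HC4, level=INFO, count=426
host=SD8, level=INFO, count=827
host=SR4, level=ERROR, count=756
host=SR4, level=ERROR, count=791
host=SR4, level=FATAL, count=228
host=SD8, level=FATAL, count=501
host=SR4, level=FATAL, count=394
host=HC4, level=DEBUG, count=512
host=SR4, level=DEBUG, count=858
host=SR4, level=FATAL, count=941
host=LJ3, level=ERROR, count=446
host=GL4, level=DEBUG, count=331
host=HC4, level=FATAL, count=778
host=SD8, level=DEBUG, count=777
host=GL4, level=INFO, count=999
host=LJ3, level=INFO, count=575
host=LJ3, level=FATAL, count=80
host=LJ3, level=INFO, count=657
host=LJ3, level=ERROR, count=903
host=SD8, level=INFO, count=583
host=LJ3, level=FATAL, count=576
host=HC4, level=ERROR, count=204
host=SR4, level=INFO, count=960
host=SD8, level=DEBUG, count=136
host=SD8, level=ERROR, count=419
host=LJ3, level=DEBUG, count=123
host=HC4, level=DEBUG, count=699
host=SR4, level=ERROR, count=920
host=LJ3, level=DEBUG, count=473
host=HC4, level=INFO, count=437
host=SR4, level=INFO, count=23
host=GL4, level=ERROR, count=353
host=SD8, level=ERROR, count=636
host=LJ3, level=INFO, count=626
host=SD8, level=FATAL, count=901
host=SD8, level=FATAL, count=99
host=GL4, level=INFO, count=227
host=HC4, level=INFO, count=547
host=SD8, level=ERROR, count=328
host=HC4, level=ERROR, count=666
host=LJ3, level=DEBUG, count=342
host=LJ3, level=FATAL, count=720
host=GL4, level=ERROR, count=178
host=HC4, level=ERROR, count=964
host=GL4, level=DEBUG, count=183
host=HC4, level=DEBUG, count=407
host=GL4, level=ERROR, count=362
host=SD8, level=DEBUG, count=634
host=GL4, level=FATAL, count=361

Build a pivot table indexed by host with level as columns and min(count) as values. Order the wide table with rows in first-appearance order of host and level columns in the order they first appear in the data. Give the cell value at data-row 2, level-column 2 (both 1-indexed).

With rows in first-appearance order of host, row 2 is host=SD8. level columns in first-appearance order: ERROR, INFO, FATAL, DEBUG; column 2 is INFO.
Long rows with host=SD8, level=INFO: min(312, 827, 583) = 312.

312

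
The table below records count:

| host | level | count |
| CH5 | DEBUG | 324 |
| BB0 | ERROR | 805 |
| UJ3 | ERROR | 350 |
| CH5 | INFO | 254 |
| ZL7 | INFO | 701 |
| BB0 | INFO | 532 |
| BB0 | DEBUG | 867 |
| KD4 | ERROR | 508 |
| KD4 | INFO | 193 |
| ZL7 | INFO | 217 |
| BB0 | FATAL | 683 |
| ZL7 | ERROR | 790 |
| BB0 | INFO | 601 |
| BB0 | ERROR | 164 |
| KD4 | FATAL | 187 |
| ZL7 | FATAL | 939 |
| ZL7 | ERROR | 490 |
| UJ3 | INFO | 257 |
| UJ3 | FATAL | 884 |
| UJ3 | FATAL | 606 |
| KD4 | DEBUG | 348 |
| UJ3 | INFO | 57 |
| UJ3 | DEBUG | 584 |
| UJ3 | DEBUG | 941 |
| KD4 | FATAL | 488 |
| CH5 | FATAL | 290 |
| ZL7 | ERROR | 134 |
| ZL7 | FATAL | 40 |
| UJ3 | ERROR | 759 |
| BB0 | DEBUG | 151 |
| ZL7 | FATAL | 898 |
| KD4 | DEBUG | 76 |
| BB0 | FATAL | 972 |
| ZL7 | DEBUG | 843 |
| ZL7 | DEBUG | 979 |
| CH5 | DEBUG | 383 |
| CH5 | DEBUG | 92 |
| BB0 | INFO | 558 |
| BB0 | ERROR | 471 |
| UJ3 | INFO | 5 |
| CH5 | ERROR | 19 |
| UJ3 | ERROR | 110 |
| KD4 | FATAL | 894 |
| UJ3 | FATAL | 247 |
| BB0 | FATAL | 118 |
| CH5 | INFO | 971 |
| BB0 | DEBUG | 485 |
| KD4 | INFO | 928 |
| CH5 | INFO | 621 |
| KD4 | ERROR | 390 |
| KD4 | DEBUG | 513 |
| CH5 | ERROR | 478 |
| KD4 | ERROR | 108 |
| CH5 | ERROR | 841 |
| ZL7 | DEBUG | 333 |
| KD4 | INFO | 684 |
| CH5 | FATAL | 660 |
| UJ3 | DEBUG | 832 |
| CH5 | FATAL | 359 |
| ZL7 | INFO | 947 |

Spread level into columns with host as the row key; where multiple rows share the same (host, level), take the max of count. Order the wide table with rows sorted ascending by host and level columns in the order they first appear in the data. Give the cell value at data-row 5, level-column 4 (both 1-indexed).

With rows sorted ascending by host, row 5 is host=ZL7. level columns in first-appearance order: DEBUG, ERROR, INFO, FATAL; column 4 is FATAL.
Long rows with host=ZL7, level=FATAL: max(939, 40, 898) = 939.

939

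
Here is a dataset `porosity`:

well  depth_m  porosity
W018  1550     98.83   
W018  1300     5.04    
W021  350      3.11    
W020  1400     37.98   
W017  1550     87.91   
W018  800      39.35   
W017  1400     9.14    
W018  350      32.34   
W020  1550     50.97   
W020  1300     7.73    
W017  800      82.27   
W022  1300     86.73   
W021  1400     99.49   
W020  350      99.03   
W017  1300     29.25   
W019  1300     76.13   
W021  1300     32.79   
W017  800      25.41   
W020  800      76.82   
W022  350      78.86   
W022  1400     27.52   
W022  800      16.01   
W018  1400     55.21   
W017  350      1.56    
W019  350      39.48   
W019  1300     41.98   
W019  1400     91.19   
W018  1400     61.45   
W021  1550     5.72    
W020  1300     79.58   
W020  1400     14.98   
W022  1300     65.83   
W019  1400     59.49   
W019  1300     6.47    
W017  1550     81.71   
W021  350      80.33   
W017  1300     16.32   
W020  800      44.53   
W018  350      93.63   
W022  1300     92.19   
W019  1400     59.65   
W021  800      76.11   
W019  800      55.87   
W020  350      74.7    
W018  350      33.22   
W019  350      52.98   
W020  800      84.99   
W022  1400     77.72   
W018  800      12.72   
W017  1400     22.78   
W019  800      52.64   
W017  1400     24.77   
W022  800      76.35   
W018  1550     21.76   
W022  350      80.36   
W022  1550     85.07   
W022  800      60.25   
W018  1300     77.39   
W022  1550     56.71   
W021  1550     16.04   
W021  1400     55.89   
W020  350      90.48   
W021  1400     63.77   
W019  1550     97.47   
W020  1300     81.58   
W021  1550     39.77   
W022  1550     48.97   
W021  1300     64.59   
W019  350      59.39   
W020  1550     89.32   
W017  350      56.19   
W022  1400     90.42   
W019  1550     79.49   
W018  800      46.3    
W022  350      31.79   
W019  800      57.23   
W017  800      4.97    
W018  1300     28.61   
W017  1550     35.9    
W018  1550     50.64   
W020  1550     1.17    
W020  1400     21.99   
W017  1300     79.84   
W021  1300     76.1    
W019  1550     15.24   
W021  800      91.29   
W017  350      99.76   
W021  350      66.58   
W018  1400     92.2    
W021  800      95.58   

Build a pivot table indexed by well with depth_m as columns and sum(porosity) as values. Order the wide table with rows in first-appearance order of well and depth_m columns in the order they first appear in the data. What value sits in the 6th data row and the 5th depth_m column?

With rows in first-appearance order of well, row 6 is well=W019. depth_m columns in first-appearance order: 1550, 1300, 350, 1400, 800; column 5 is 800.
Long rows with well=W019, depth_m=800: 55.87 + 52.64 + 57.23 = 165.74.

165.74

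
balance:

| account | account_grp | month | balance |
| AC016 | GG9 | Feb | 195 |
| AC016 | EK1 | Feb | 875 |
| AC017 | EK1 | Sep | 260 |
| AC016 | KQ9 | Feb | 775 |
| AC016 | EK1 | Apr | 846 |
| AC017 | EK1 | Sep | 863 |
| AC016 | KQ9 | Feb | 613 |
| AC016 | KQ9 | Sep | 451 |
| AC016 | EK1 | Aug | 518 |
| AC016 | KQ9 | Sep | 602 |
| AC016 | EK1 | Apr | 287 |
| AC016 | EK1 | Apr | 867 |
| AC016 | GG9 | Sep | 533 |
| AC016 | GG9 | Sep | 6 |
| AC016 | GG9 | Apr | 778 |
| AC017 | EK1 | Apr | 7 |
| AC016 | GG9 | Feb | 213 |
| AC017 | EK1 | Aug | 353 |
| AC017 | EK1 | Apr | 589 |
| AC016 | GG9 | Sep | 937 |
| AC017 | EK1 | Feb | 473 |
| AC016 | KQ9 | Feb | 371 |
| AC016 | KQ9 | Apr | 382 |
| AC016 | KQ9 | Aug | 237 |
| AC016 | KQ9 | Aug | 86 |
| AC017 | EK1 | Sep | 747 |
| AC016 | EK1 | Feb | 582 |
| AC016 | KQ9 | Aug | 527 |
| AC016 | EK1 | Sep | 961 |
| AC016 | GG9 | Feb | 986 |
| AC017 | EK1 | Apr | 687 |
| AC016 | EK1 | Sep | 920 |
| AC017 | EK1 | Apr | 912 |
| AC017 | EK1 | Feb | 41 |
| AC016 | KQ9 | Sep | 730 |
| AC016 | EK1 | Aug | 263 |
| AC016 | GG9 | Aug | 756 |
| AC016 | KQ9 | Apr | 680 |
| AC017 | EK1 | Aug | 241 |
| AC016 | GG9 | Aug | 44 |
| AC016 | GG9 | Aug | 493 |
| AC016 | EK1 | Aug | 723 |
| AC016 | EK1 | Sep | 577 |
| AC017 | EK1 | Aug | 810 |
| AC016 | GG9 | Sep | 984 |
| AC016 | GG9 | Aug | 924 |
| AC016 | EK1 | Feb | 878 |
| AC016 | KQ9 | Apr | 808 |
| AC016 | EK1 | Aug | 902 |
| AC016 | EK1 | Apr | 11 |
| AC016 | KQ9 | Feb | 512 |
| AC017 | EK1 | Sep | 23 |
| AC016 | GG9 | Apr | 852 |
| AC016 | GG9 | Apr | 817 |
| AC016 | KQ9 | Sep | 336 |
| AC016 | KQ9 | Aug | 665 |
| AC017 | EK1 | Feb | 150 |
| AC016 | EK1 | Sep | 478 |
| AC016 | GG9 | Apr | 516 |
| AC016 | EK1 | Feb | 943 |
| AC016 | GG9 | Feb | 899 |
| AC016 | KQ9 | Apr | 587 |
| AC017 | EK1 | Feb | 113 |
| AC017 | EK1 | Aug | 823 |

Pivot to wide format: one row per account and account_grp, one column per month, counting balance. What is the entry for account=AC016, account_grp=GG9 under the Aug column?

4

Rows with account=AC016, account_grp=GG9 and month=Aug: balance values are 756, 44, 493, 924.
4 rows match — count = 4.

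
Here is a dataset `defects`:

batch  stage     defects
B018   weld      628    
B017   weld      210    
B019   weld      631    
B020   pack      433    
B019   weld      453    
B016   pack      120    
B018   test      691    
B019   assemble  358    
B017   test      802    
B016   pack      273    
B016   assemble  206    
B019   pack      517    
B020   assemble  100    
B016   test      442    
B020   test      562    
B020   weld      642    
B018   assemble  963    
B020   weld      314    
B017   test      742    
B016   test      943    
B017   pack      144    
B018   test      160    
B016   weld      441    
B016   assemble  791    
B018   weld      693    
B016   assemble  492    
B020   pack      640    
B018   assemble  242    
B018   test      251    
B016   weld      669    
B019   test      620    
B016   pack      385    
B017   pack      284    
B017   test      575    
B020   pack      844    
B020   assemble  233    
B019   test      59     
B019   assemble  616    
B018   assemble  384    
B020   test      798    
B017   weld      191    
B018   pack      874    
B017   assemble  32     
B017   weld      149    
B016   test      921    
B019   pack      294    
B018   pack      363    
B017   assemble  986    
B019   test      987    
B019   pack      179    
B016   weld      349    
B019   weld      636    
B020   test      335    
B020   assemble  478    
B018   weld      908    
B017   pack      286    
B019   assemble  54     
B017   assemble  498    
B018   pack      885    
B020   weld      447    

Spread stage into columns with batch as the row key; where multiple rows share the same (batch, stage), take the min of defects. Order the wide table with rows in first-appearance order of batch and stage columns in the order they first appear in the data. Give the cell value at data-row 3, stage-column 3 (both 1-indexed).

59

With rows in first-appearance order of batch, row 3 is batch=B019. stage columns in first-appearance order: weld, pack, test, assemble; column 3 is test.
Long rows with batch=B019, stage=test: min(620, 59, 987) = 59.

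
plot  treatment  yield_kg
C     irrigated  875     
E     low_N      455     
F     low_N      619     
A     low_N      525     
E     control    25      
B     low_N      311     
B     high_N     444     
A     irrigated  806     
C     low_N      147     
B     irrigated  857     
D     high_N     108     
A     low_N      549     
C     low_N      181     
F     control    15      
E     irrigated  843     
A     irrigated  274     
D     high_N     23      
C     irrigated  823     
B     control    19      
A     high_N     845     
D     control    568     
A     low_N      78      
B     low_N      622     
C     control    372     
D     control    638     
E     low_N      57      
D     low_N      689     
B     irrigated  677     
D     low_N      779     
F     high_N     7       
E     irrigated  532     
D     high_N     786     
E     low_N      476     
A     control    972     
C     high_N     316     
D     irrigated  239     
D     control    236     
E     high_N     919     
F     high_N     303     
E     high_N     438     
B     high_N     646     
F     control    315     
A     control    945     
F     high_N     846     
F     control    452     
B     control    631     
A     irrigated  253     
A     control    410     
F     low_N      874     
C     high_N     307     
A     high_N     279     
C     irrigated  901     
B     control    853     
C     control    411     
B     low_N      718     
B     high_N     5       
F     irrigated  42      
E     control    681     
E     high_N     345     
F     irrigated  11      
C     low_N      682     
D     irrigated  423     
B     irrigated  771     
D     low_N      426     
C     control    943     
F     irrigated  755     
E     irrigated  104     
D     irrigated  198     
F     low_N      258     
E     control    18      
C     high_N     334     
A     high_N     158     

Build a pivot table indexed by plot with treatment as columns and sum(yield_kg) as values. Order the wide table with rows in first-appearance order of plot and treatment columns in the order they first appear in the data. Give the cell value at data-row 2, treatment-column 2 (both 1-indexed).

With rows in first-appearance order of plot, row 2 is plot=E. treatment columns in first-appearance order: irrigated, low_N, control, high_N; column 2 is low_N.
Long rows with plot=E, treatment=low_N: 455 + 57 + 476 = 988.

988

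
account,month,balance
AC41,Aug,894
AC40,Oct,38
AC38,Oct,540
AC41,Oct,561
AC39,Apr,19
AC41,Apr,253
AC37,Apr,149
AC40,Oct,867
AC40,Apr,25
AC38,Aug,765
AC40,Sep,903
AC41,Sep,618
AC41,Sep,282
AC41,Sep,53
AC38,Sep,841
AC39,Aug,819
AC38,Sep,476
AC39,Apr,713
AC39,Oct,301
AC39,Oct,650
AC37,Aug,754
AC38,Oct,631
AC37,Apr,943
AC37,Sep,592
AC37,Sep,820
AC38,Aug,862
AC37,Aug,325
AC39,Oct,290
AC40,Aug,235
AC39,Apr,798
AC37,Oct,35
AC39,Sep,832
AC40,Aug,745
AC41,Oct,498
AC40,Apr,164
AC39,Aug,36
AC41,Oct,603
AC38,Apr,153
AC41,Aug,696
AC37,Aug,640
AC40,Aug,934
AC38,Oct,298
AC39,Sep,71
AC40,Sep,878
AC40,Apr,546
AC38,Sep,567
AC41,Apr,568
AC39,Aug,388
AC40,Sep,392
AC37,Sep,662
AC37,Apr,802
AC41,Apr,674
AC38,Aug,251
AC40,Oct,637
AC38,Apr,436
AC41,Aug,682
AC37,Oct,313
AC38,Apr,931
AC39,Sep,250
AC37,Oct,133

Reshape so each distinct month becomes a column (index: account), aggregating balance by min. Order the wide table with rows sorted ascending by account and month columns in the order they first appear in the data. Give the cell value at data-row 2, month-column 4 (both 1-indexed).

With rows sorted ascending by account, row 2 is account=AC38. month columns in first-appearance order: Aug, Oct, Apr, Sep; column 4 is Sep.
Long rows with account=AC38, month=Sep: min(841, 476, 567) = 476.

476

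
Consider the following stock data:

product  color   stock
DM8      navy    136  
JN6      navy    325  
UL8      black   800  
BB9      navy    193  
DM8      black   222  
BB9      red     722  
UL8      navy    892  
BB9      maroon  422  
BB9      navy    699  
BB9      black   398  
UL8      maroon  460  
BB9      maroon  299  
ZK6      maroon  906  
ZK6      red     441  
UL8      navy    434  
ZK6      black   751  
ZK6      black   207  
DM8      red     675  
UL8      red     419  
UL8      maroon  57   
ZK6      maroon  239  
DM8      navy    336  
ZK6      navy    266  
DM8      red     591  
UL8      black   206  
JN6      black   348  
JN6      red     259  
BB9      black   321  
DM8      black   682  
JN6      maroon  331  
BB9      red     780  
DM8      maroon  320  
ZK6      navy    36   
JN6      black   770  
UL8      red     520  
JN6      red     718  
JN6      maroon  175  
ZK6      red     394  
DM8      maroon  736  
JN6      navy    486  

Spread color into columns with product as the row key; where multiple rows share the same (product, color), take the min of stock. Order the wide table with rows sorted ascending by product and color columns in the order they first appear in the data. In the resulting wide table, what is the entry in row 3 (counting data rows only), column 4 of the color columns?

175

With rows sorted ascending by product, row 3 is product=JN6. color columns in first-appearance order: navy, black, red, maroon; column 4 is maroon.
Long rows with product=JN6, color=maroon: min(331, 175) = 175.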